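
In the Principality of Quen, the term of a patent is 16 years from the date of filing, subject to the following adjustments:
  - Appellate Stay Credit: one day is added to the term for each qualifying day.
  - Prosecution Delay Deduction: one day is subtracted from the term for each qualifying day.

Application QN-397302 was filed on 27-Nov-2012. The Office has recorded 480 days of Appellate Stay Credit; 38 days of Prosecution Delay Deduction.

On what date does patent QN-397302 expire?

Base term: filing date + 16 years → 27 November 2028.
Appellate Stay Credit: +480 days → 22 March 2030.
Prosecution Delay Deduction: −38 days → 12 February 2030.

February 12, 2030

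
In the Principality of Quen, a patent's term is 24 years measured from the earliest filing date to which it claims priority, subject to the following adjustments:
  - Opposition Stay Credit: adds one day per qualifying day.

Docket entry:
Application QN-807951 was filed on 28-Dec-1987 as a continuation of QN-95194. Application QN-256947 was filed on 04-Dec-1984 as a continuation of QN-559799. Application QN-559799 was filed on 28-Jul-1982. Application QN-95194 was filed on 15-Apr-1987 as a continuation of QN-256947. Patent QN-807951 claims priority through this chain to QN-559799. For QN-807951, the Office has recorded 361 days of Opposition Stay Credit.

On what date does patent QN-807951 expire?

Earliest priority filing: 28 July 1982.
Base term: 28 July 1982 + 24 years → 28 July 2006.
Opposition Stay Credit: +361 days → 24 July 2007.

2007-07-24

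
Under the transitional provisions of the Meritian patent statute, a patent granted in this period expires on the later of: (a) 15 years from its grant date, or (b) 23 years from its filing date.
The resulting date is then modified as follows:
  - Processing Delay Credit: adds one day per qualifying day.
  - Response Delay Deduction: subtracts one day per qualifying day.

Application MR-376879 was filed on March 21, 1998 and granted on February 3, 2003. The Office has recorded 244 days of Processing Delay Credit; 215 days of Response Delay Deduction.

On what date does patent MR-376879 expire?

(a) grant + 15 years → 3 February 2018.
(b) filing + 23 years → 21 March 2021.
Later of the two: 21 March 2021.
Processing Delay Credit: +244 days → 20 November 2021.
Response Delay Deduction: −215 days → 19 April 2021.

April 19, 2021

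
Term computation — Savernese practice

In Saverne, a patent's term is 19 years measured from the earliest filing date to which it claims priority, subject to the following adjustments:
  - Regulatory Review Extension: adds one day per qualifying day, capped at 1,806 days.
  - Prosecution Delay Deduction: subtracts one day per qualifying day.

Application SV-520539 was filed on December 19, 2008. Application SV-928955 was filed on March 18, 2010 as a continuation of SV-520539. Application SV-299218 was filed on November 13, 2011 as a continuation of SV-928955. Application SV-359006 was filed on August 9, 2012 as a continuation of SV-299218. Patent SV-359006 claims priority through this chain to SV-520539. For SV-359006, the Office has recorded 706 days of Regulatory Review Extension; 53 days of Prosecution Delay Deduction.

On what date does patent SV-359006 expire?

Earliest priority filing: 19 December 2008.
Base term: 19 December 2008 + 19 years → 19 December 2027.
Regulatory Review Extension: 706 days (within the 1806-day cap) → +706 days → 24 November 2029.
Prosecution Delay Deduction: −53 days → 2 October 2029.

October 2, 2029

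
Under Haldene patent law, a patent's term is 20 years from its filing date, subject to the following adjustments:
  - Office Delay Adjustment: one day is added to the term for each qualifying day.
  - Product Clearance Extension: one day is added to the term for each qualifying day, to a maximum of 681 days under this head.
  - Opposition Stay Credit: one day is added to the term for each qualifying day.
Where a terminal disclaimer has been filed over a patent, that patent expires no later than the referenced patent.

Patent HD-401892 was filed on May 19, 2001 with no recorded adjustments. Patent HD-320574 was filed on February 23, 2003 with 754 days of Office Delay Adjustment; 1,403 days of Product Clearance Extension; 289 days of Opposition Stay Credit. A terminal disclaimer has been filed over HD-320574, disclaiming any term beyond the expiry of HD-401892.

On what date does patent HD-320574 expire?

Natural term of HD-320574:
  Base: filing + 20 years → 23 February 2023.
  Office Delay Adjustment: +754 days → 18 March 2025.
  Product Clearance Extension: 1403 days claimed exceeds the 681-day cap, so +681 days → 28 January 2027.
  Opposition Stay Credit: +289 days → 13 November 2027.
Expiry of referenced patent HD-401892:
  Base: filing + 20 years → 19 May 2021.
Terminal disclaimer: HD-320574 expires on the earlier of 13 November 2027 and 19 May 2021.

May 19, 2021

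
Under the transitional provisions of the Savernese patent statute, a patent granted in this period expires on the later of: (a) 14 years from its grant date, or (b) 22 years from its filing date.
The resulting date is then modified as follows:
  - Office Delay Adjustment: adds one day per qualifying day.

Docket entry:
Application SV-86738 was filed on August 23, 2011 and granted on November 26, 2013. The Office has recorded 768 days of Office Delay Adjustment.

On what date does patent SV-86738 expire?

(a) grant + 14 years → 26 November 2027.
(b) filing + 22 years → 23 August 2033.
Later of the two: 23 August 2033.
Office Delay Adjustment: +768 days → 30 September 2035.

2035-09-30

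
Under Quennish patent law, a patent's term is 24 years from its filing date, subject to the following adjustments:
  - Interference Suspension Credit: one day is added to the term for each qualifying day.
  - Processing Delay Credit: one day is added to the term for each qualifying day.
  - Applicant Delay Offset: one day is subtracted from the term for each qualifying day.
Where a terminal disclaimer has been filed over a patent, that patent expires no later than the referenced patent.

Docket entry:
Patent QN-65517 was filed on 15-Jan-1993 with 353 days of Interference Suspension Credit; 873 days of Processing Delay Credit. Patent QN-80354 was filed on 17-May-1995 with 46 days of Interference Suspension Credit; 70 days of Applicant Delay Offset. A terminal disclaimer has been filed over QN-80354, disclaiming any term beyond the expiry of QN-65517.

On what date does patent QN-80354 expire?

Natural term of QN-80354:
  Base: filing + 24 years → 17 May 2019.
  Interference Suspension Credit: +46 days → 2 July 2019.
  Applicant Delay Offset: −70 days → 23 April 2019.
Expiry of referenced patent QN-65517:
  Base: filing + 24 years → 15 January 2017.
  Interference Suspension Credit: +353 days → 3 January 2018.
  Processing Delay Credit: +873 days → 25 May 2020.
Terminal disclaimer: QN-80354 expires on the earlier of 23 April 2019 and 25 May 2020.

April 23, 2019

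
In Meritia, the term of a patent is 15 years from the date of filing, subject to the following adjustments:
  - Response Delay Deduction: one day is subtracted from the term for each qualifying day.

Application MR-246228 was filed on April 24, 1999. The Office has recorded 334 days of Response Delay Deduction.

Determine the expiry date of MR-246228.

Base term: filing date + 15 years → 24 April 2014.
Response Delay Deduction: −334 days → 25 May 2013.

2013-05-25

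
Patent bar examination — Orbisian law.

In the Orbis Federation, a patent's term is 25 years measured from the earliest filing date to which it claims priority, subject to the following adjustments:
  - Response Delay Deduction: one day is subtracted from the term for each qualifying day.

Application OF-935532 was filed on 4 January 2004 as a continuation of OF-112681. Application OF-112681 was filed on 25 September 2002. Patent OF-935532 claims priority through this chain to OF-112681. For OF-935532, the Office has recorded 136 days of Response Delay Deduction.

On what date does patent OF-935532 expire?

May 12, 2027

Earliest priority filing: 25 September 2002.
Base term: 25 September 2002 + 25 years → 25 September 2027.
Response Delay Deduction: −136 days → 12 May 2027.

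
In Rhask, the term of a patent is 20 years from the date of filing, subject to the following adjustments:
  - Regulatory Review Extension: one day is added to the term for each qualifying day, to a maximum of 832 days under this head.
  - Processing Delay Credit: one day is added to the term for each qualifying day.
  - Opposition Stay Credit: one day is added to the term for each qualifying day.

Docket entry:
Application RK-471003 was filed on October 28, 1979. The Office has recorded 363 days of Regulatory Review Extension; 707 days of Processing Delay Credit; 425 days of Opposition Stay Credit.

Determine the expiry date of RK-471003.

Base term: filing date + 20 years → 28 October 1999.
Regulatory Review Extension: 363 days (within the 832-day cap) → +363 days → 25 October 2000.
Processing Delay Credit: +707 days → 2 October 2002.
Opposition Stay Credit: +425 days → 1 December 2003.

December 1, 2003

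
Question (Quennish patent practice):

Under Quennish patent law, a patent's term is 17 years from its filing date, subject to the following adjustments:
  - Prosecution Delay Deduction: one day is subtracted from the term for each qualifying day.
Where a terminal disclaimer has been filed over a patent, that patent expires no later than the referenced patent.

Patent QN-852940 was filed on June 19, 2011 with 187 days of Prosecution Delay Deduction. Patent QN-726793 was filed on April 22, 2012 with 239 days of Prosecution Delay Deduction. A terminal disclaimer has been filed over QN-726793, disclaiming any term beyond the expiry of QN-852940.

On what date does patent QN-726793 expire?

December 15, 2027

Natural term of QN-726793:
  Base: filing + 17 years → 22 April 2029.
  Prosecution Delay Deduction: −239 days → 26 August 2028.
Expiry of referenced patent QN-852940:
  Base: filing + 17 years → 19 June 2028.
  Prosecution Delay Deduction: −187 days → 15 December 2027.
Terminal disclaimer: QN-726793 expires on the earlier of 26 August 2028 and 15 December 2027.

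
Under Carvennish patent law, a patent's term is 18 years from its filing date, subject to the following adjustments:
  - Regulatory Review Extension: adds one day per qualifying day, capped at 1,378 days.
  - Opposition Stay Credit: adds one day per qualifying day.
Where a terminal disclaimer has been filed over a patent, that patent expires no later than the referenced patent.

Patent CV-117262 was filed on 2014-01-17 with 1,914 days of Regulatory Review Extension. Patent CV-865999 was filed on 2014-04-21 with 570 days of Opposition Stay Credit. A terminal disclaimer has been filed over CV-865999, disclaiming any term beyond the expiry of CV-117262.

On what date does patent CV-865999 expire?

2033-11-12

Natural term of CV-865999:
  Base: filing + 18 years → 21 April 2032.
  Opposition Stay Credit: +570 days → 12 November 2033.
Expiry of referenced patent CV-117262:
  Base: filing + 18 years → 17 January 2032.
  Regulatory Review Extension: 1914 days claimed exceeds the 1378-day cap, so +1378 days → 26 October 2035.
Terminal disclaimer: CV-865999 expires on the earlier of 12 November 2033 and 26 October 2035.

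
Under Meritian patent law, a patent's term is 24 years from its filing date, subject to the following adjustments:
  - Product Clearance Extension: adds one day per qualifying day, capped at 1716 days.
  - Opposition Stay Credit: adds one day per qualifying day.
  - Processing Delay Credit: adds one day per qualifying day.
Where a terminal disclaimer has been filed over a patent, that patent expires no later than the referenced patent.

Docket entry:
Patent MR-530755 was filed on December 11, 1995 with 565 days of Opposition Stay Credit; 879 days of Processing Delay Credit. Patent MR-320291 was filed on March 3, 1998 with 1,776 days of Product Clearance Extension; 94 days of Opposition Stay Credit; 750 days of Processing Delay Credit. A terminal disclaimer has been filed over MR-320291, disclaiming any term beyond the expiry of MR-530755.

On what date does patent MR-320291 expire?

Natural term of MR-320291:
  Base: filing + 24 years → 3 March 2022.
  Product Clearance Extension: 1776 days claimed exceeds the 1716-day cap, so +1716 days → 13 November 2026.
  Opposition Stay Credit: +94 days → 15 February 2027.
  Processing Delay Credit: +750 days → 6 March 2029.
Expiry of referenced patent MR-530755:
  Base: filing + 24 years → 11 December 2019.
  Opposition Stay Credit: +565 days → 28 June 2021.
  Processing Delay Credit: +879 days → 24 November 2023.
Terminal disclaimer: MR-320291 expires on the earlier of 6 March 2029 and 24 November 2023.

November 24, 2023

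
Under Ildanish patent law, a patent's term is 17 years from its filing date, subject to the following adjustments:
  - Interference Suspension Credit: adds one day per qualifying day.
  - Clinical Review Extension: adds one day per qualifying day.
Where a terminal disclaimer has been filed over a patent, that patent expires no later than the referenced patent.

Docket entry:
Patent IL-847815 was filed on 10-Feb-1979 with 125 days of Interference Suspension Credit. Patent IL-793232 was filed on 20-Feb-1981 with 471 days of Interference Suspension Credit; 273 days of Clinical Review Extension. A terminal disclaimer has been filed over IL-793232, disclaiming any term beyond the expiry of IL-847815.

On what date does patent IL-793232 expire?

1996-06-14

Natural term of IL-793232:
  Base: filing + 17 years → 20 February 1998.
  Interference Suspension Credit: +471 days → 6 June 1999.
  Clinical Review Extension: +273 days → 5 March 2000.
Expiry of referenced patent IL-847815:
  Base: filing + 17 years → 10 February 1996.
  Interference Suspension Credit: +125 days → 14 June 1996.
Terminal disclaimer: IL-793232 expires on the earlier of 5 March 2000 and 14 June 1996.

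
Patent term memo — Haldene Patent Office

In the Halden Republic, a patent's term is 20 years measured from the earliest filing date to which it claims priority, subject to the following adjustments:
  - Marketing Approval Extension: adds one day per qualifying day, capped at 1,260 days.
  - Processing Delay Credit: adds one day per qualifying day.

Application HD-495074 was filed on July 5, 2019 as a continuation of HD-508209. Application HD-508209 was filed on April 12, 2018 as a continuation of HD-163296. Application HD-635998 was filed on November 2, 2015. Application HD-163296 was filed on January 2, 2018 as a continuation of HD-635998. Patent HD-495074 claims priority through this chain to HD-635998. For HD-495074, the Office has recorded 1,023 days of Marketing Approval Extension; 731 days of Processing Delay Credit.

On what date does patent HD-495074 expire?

Earliest priority filing: 2 November 2015.
Base term: 2 November 2015 + 20 years → 2 November 2035.
Marketing Approval Extension: 1023 days (within the 1260-day cap) → +1023 days → 21 August 2038.
Processing Delay Credit: +731 days → 21 August 2040.

August 21, 2040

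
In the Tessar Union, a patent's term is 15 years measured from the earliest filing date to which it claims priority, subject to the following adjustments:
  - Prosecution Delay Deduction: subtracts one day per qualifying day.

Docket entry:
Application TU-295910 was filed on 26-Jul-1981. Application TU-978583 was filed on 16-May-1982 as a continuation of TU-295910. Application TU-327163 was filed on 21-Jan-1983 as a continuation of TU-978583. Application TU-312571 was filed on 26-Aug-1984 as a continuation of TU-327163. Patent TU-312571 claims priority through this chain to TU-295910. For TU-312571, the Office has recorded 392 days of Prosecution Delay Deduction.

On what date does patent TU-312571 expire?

Earliest priority filing: 26 July 1981.
Base term: 26 July 1981 + 15 years → 26 July 1996.
Prosecution Delay Deduction: −392 days → 30 June 1995.

June 30, 1995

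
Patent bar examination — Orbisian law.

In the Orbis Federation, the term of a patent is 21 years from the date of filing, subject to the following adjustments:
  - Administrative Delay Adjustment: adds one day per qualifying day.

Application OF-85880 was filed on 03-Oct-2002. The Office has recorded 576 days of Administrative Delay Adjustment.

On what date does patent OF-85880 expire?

2025-05-01

Base term: filing date + 21 years → 3 October 2023.
Administrative Delay Adjustment: +576 days → 1 May 2025.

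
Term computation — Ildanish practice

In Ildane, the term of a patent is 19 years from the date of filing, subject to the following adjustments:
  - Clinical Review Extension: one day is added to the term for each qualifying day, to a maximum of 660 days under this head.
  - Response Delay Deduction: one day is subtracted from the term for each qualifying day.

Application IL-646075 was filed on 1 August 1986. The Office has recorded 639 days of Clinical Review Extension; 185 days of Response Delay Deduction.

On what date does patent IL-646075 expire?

Base term: filing date + 19 years → 1 August 2005.
Clinical Review Extension: 639 days (within the 660-day cap) → +639 days → 2 May 2007.
Response Delay Deduction: −185 days → 29 October 2006.

2006-10-29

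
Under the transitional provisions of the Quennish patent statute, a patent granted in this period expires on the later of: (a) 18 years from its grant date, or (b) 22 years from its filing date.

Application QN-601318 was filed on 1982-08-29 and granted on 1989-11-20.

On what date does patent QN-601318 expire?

(a) grant + 18 years → 20 November 2007.
(b) filing + 22 years → 29 August 2004.
Later of the two: 20 November 2007.

2007-11-20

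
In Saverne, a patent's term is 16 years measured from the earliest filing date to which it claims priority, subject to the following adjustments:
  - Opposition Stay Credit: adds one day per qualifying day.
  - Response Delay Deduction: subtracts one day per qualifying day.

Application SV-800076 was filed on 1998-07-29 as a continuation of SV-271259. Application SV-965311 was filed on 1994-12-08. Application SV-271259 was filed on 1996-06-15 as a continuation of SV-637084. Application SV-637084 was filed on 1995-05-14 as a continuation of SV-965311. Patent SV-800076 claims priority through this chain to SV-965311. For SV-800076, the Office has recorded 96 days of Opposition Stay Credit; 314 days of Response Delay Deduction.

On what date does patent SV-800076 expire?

May 4, 2010

Earliest priority filing: 8 December 1994.
Base term: 8 December 1994 + 16 years → 8 December 2010.
Opposition Stay Credit: +96 days → 14 March 2011.
Response Delay Deduction: −314 days → 4 May 2010.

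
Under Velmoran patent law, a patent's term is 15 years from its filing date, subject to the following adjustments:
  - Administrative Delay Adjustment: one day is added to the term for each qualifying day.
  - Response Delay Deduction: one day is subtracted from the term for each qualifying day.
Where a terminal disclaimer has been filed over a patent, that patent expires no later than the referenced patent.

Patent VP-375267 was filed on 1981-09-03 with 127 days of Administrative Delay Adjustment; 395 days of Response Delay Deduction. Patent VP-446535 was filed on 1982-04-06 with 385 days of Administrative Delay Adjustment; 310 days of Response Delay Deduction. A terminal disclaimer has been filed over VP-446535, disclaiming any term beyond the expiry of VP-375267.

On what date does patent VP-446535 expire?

1995-12-10

Natural term of VP-446535:
  Base: filing + 15 years → 6 April 1997.
  Administrative Delay Adjustment: +385 days → 26 April 1998.
  Response Delay Deduction: −310 days → 20 June 1997.
Expiry of referenced patent VP-375267:
  Base: filing + 15 years → 3 September 1996.
  Administrative Delay Adjustment: +127 days → 8 January 1997.
  Response Delay Deduction: −395 days → 10 December 1995.
Terminal disclaimer: VP-446535 expires on the earlier of 20 June 1997 and 10 December 1995.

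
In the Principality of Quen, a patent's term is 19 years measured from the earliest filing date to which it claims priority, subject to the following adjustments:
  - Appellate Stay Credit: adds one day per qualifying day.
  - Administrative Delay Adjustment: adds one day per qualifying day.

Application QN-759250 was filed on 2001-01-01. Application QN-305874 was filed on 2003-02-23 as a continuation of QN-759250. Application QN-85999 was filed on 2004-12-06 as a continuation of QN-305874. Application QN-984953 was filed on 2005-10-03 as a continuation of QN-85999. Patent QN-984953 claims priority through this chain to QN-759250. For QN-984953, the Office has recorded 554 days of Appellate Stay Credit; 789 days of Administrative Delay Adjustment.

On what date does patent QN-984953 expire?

2023-09-05

Earliest priority filing: 1 January 2001.
Base term: 1 January 2001 + 19 years → 1 January 2020.
Appellate Stay Credit: +554 days → 8 July 2021.
Administrative Delay Adjustment: +789 days → 5 September 2023.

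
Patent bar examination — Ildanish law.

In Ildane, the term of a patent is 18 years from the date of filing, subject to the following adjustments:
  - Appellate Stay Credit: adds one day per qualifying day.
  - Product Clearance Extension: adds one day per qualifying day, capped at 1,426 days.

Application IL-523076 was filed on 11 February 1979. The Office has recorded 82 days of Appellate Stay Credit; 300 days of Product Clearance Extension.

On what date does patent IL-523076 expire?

Base term: filing date + 18 years → 11 February 1997.
Appellate Stay Credit: +82 days → 4 May 1997.
Product Clearance Extension: 300 days (within the 1426-day cap) → +300 days → 28 February 1998.

February 28, 1998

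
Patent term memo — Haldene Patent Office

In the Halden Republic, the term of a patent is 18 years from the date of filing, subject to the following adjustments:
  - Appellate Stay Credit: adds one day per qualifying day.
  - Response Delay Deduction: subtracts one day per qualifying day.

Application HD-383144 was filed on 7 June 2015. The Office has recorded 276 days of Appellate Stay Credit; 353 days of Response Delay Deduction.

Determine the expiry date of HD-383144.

Base term: filing date + 18 years → 7 June 2033.
Appellate Stay Credit: +276 days → 10 March 2034.
Response Delay Deduction: −353 days → 22 March 2033.

March 22, 2033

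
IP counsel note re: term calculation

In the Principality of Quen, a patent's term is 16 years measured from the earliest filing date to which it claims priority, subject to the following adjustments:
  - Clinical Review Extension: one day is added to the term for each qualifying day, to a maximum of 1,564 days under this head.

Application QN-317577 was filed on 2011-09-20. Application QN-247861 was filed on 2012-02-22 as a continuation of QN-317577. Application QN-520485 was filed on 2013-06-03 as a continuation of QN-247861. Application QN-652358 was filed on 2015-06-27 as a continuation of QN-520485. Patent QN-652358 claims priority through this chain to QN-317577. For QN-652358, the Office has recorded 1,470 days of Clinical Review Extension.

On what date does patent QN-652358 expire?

Earliest priority filing: 20 September 2011.
Base term: 20 September 2011 + 16 years → 20 September 2027.
Clinical Review Extension: 1470 days (within the 1564-day cap) → +1470 days → 29 September 2031.

2031-09-29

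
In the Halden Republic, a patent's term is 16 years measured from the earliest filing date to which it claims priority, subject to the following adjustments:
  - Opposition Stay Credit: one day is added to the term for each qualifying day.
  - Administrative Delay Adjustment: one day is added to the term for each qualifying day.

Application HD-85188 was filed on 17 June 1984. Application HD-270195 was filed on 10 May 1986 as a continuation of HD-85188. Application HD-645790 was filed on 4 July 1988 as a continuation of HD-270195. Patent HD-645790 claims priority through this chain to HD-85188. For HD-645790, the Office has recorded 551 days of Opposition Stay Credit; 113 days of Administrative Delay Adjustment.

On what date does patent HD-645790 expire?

Earliest priority filing: 17 June 1984.
Base term: 17 June 1984 + 16 years → 17 June 2000.
Opposition Stay Credit: +551 days → 20 December 2001.
Administrative Delay Adjustment: +113 days → 12 April 2002.

2002-04-12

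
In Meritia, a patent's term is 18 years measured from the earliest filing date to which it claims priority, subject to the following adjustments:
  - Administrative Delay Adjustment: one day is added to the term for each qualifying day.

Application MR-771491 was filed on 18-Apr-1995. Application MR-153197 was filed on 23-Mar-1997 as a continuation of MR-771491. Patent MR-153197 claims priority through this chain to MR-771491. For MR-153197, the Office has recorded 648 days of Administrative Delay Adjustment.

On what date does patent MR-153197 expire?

2015-01-26

Earliest priority filing: 18 April 1995.
Base term: 18 April 1995 + 18 years → 18 April 2013.
Administrative Delay Adjustment: +648 days → 26 January 2015.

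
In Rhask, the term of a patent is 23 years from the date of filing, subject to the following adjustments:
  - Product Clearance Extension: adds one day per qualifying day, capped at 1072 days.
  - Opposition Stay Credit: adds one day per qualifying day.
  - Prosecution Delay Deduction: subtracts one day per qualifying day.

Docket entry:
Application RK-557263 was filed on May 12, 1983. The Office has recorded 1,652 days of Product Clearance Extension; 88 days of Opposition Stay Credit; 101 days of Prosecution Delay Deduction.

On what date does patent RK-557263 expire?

2009-04-05

Base term: filing date + 23 years → 12 May 2006.
Product Clearance Extension: 1652 days claimed exceeds the 1072-day cap, so +1072 days → 18 April 2009.
Opposition Stay Credit: +88 days → 15 July 2009.
Prosecution Delay Deduction: −101 days → 5 April 2009.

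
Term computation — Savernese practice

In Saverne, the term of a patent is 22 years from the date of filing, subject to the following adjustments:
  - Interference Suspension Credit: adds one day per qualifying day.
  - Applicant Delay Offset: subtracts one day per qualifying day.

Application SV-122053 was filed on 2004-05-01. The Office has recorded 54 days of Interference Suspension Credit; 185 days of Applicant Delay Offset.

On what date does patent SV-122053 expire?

December 21, 2025

Base term: filing date + 22 years → 1 May 2026.
Interference Suspension Credit: +54 days → 24 June 2026.
Applicant Delay Offset: −185 days → 21 December 2025.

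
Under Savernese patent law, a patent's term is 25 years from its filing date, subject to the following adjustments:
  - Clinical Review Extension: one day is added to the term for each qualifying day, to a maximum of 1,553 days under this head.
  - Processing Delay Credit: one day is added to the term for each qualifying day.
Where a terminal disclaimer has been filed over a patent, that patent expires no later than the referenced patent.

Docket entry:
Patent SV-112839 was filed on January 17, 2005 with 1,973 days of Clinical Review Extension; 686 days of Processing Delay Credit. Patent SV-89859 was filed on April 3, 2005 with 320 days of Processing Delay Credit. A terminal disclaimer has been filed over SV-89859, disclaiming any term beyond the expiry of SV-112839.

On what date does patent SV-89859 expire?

2031-02-17

Natural term of SV-89859:
  Base: filing + 25 years → 3 April 2030.
  Processing Delay Credit: +320 days → 17 February 2031.
Expiry of referenced patent SV-112839:
  Base: filing + 25 years → 17 January 2030.
  Clinical Review Extension: 1973 days claimed exceeds the 1553-day cap, so +1553 days → 19 April 2034.
  Processing Delay Credit: +686 days → 5 March 2036.
Terminal disclaimer: SV-89859 expires on the earlier of 17 February 2031 and 5 March 2036.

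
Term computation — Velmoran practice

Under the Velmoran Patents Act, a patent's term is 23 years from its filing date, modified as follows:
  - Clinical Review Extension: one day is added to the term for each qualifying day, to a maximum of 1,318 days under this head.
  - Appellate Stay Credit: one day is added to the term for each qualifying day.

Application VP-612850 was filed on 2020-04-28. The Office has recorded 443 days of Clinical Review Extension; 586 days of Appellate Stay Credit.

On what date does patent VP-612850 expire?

Base term: filing date + 23 years → 28 April 2043.
Clinical Review Extension: 443 days (within the 1318-day cap) → +443 days → 14 July 2044.
Appellate Stay Credit: +586 days → 20 February 2046.

February 20, 2046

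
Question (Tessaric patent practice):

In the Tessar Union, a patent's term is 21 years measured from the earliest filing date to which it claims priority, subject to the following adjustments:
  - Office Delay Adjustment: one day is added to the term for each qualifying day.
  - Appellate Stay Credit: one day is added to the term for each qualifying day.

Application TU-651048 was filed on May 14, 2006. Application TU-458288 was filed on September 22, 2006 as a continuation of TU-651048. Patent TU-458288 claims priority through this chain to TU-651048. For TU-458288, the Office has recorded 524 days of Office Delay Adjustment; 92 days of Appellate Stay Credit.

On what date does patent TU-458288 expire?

2029-01-19

Earliest priority filing: 14 May 2006.
Base term: 14 May 2006 + 21 years → 14 May 2027.
Office Delay Adjustment: +524 days → 19 October 2028.
Appellate Stay Credit: +92 days → 19 January 2029.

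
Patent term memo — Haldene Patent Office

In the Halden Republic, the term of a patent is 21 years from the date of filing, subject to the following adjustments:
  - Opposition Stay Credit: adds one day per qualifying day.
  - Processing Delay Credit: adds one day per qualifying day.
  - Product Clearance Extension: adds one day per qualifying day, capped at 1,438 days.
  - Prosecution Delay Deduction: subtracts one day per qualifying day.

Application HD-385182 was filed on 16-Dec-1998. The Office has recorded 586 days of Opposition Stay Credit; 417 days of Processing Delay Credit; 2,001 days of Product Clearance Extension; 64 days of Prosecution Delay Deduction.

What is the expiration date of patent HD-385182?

Base term: filing date + 21 years → 16 December 2019.
Opposition Stay Credit: +586 days → 24 July 2021.
Processing Delay Credit: +417 days → 14 September 2022.
Product Clearance Extension: 2001 days claimed exceeds the 1438-day cap, so +1438 days → 22 August 2026.
Prosecution Delay Deduction: −64 days → 19 June 2026.

June 19, 2026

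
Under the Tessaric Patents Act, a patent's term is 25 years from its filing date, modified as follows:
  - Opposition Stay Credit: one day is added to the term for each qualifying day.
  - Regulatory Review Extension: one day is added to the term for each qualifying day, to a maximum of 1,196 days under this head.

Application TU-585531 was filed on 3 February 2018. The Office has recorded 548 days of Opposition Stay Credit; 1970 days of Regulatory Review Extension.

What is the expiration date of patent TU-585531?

November 13, 2047

Base term: filing date + 25 years → 3 February 2043.
Opposition Stay Credit: +548 days → 4 August 2044.
Regulatory Review Extension: 1970 days claimed exceeds the 1196-day cap, so +1196 days → 13 November 2047.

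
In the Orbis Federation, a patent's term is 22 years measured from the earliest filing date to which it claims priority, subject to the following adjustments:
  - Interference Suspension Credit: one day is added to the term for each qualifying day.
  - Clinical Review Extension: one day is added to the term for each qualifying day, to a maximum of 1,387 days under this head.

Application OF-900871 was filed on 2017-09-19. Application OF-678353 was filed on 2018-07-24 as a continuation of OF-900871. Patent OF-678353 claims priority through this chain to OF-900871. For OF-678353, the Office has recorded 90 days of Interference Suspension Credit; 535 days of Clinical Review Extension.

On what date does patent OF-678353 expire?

Earliest priority filing: 19 September 2017.
Base term: 19 September 2017 + 22 years → 19 September 2039.
Interference Suspension Credit: +90 days → 18 December 2039.
Clinical Review Extension: 535 days (within the 1387-day cap) → +535 days → 5 June 2041.

2041-06-05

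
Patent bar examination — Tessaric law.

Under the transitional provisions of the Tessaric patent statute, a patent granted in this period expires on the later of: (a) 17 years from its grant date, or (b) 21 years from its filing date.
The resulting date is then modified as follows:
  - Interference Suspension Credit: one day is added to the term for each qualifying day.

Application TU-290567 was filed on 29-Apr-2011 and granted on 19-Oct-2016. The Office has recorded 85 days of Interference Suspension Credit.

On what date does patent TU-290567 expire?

(a) grant + 17 years → 19 October 2033.
(b) filing + 21 years → 29 April 2032.
Later of the two: 19 October 2033.
Interference Suspension Credit: +85 days → 12 January 2034.

2034-01-12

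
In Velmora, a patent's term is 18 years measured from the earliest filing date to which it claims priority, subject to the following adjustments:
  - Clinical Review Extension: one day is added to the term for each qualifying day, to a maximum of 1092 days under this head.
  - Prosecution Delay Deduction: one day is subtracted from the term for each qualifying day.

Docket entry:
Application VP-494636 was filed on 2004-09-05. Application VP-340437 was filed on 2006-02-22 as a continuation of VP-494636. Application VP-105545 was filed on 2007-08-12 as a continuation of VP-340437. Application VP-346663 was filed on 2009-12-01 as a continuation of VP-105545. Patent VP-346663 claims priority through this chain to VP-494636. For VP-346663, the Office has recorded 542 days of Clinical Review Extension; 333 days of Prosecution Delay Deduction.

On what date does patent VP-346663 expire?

April 2, 2023

Earliest priority filing: 5 September 2004.
Base term: 5 September 2004 + 18 years → 5 September 2022.
Clinical Review Extension: 542 days (within the 1092-day cap) → +542 days → 29 February 2024.
Prosecution Delay Deduction: −333 days → 2 April 2023.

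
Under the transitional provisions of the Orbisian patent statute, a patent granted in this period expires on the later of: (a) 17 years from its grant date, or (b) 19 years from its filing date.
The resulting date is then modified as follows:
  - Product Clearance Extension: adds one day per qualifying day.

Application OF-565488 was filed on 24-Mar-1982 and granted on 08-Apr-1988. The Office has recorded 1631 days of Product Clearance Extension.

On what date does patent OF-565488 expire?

2009-09-25

(a) grant + 17 years → 8 April 2005.
(b) filing + 19 years → 24 March 2001.
Later of the two: 8 April 2005.
Product Clearance Extension: +1631 days → 25 September 2009.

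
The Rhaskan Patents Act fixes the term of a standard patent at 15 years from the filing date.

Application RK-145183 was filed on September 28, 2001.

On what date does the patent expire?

Filing date + 15 years → 28 September 2016.

2016-09-28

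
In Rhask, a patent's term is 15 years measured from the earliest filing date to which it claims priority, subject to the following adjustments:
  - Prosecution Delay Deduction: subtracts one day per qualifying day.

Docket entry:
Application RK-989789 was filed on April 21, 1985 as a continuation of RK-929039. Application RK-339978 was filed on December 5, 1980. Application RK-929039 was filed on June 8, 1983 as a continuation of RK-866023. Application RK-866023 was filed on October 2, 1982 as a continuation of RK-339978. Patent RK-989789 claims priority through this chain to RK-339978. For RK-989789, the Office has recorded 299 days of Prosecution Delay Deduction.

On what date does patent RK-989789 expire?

February 9, 1995

Earliest priority filing: 5 December 1980.
Base term: 5 December 1980 + 15 years → 5 December 1995.
Prosecution Delay Deduction: −299 days → 9 February 1995.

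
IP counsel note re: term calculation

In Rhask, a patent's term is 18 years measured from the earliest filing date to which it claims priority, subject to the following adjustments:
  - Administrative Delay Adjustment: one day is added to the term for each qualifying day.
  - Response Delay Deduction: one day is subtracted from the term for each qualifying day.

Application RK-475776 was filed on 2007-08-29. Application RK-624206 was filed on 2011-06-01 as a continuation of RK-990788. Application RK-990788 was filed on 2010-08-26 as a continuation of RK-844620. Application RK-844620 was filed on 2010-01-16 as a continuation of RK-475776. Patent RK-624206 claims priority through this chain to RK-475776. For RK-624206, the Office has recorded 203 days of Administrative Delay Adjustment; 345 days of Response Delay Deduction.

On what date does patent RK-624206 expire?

April 9, 2025

Earliest priority filing: 29 August 2007.
Base term: 29 August 2007 + 18 years → 29 August 2025.
Administrative Delay Adjustment: +203 days → 20 March 2026.
Response Delay Deduction: −345 days → 9 April 2025.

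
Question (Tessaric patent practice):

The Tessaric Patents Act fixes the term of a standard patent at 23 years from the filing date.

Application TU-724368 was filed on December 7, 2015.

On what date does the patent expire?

Filing date + 23 years → 7 December 2038.

2038-12-07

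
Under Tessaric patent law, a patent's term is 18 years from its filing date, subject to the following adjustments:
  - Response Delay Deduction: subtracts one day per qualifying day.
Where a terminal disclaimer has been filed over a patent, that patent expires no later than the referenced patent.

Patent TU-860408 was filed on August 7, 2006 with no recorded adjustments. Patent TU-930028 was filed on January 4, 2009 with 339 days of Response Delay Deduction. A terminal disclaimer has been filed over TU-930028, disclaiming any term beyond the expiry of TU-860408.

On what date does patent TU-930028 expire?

August 7, 2024

Natural term of TU-930028:
  Base: filing + 18 years → 4 January 2027.
  Response Delay Deduction: −339 days → 30 January 2026.
Expiry of referenced patent TU-860408:
  Base: filing + 18 years → 7 August 2024.
Terminal disclaimer: TU-930028 expires on the earlier of 30 January 2026 and 7 August 2024.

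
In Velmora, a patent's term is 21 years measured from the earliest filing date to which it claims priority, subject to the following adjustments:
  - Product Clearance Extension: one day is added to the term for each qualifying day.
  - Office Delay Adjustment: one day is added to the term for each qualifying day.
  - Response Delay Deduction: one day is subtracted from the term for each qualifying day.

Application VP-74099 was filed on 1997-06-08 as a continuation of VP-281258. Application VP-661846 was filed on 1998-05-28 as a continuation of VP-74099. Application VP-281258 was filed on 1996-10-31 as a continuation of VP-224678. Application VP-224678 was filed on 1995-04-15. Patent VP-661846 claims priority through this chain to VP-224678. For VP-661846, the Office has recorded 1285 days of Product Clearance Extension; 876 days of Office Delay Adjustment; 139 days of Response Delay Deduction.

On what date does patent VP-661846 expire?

2021-10-28

Earliest priority filing: 15 April 1995.
Base term: 15 April 1995 + 21 years → 15 April 2016.
Product Clearance Extension: +1285 days → 22 October 2019.
Office Delay Adjustment: +876 days → 16 March 2022.
Response Delay Deduction: −139 days → 28 October 2021.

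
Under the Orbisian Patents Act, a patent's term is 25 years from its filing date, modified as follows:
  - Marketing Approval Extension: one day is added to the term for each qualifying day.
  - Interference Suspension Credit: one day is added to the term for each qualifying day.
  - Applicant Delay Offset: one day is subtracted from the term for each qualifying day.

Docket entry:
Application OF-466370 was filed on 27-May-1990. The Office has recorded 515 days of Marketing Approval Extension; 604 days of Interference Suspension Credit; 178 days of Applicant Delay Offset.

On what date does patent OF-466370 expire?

Base term: filing date + 25 years → 27 May 2015.
Marketing Approval Extension: +515 days → 23 October 2016.
Interference Suspension Credit: +604 days → 19 June 2018.
Applicant Delay Offset: −178 days → 23 December 2017.

2017-12-23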